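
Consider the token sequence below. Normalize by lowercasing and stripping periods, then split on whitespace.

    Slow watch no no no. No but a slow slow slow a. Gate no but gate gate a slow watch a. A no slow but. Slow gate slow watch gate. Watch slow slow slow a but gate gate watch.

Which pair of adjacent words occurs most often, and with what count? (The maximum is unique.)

"slow slow", 4 times

Bigram frequencies (highest first):
  slow slow: 4
  slow watch: 3
  no no: 3
  no but: 2
  a slow: 2
  slow a: 2
  … (19 more, each ≤ 2)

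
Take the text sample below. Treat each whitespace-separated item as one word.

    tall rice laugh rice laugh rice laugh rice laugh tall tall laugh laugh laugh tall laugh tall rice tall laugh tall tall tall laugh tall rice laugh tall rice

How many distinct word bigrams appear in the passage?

29 tokens → 28 bigram windows in total.
Repeated bigrams (each contributes count−1 duplicates):
  laugh tall: 6
  rice laugh: 5
  tall laugh: 4
  tall rice: 4
  laugh rice: 3
  tall tall: 3
  laugh laugh: 2
20 duplicate windows → 28 − 20 = 8 distinct.

8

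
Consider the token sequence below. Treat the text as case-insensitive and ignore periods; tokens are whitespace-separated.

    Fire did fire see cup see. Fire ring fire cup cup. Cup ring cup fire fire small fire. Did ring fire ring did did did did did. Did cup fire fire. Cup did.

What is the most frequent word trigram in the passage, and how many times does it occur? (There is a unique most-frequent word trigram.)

"did did did", 4 times

Trigram frequencies (highest first):
  did did did: 4
  cup fire fire: 2
  fire did fire: 1
  did fire see: 1
  fire see cup: 1
  see cup see: 1
  … (21 more, each ≤ 1)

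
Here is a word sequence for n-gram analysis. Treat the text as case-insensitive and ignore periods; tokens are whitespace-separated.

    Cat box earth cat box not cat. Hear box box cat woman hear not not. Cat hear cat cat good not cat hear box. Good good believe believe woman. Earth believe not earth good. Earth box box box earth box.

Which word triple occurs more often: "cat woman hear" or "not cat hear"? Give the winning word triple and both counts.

"cat woman hear": 1 occurrence
"not cat hear": 3 occurrences

"not cat hear" (3 vs 1)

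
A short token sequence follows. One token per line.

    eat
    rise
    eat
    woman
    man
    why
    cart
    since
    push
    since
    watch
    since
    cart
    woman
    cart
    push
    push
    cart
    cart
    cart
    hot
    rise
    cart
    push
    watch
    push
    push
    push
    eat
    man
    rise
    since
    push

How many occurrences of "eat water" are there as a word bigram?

Scanning the 32 overlapping bigram windows for "eat water":
  (none found)

0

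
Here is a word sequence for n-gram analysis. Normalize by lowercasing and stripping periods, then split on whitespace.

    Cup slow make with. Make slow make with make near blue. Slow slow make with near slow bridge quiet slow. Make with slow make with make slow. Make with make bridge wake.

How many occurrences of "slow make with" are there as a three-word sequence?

6

Scanning the 30 overlapping trigram windows for "slow make with":
  position 2–4: slow make with
  position 6–8: slow make with
  position 13–15: slow make with
  position 20–22: slow make with
  position 23–25: slow make with
  position 27–29: slow make with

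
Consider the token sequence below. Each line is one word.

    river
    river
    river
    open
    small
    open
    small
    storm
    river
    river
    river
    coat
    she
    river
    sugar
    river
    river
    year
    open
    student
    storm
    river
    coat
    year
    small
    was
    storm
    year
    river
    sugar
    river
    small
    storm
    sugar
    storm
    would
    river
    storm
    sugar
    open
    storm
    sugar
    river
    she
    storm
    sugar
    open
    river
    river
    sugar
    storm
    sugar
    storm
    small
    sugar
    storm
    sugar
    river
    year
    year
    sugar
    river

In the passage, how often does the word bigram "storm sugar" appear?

Scanning the 61 overlapping bigram windows for "storm sugar":
  position 33–34: storm sugar
  position 38–39: storm sugar
  position 41–42: storm sugar
  position 45–46: storm sugar
  position 51–52: storm sugar
  position 56–57: storm sugar

6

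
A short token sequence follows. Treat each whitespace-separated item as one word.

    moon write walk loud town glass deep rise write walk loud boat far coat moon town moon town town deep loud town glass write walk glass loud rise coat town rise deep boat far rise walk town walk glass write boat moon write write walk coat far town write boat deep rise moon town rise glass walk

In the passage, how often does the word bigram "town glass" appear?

2

Scanning the 56 overlapping bigram windows for "town glass":
  position 5–6: town glass
  position 22–23: town glass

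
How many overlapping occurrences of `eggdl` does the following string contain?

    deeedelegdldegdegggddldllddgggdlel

Sliding a length-5 window over the 34 characters (30 positions):
  (no match at any position)

0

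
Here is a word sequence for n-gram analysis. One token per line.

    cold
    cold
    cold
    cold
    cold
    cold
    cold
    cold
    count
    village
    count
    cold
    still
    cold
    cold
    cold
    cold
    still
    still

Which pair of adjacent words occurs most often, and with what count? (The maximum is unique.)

Bigram frequencies (highest first):
  cold cold: 10
  cold still: 2
  cold count: 1
  count village: 1
  village count: 1
  count cold: 1
  … (2 more, each ≤ 1)

"cold cold", 10 times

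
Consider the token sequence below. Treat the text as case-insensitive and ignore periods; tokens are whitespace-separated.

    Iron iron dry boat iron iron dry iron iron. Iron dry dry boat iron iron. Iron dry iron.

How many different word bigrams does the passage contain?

18 tokens → 17 bigram windows in total.
Repeated bigrams (each contributes count−1 duplicates):
  iron iron: 6
  iron dry: 4
  boat iron: 2
  dry boat: 2
  dry iron: 2
11 duplicate windows → 17 − 11 = 6 distinct.

6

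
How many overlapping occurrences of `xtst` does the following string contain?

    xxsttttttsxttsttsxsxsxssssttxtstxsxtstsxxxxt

Sliding a length-4 window over the 44 characters (41 positions):
  position 29–32: xtst
  position 35–38: xtst

2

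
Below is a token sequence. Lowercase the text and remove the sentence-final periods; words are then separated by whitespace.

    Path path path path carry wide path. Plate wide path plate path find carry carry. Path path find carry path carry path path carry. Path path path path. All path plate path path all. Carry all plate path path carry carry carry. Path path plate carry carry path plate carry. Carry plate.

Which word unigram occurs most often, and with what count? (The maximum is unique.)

"path", 24 times

Unigram frequencies (highest first):
  path: 24
  carry: 14
  plate: 7
  all: 3
  wide: 2
  find: 2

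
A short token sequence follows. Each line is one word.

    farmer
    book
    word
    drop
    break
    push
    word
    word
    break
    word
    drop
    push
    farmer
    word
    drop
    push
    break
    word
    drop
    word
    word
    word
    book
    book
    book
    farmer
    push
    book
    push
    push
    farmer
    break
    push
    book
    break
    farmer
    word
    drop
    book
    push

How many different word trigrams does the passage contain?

40 tokens → 38 trigram windows in total.
Repeated trigrams (each contributes count−1 duplicates):
  break word drop: 2
  farmer word drop: 2
  word drop push: 2
3 duplicate windows → 38 − 3 = 35 distinct.

35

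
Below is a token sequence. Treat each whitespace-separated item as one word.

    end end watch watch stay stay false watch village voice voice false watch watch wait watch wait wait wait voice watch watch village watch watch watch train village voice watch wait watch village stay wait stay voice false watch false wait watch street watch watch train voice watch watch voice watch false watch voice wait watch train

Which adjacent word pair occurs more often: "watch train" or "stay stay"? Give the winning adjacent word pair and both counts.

"watch train": 3 occurrences
"stay stay": 1 occurrence

"watch train" (3 vs 1)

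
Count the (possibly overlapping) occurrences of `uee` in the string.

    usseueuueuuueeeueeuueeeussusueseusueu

3

Sliding a length-3 window over the 37 characters (35 positions):
  position 12–14: uee
  position 16–18: uee
  position 20–22: uee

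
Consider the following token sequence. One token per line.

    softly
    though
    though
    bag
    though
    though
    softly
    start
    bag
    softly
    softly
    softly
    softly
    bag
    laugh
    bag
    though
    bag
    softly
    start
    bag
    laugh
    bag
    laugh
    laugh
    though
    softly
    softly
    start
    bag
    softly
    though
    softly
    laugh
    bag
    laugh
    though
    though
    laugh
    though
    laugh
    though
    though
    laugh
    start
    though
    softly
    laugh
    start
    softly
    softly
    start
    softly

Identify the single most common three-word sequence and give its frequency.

Trigram frequencies (highest first):
  softly start bag: 3
  start bag softly: 2
  softly softly softly: 2
  bag laugh bag: 2
  laugh bag laugh: 2
  softly softly start: 2
  … (34 more, each ≤ 2)

"softly start bag", 3 times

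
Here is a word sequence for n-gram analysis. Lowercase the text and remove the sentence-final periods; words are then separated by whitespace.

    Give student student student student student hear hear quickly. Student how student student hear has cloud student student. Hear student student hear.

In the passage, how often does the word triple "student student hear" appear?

Scanning the 20 overlapping trigram windows for "student student hear":
  position 5–7: student student hear
  position 12–14: student student hear
  position 17–19: student student hear
  position 20–22: student student hear

4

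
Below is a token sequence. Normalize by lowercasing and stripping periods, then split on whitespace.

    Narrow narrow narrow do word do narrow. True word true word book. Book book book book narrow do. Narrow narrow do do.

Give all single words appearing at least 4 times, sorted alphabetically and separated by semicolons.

book; do; narrow

Unigram counts meeting the condition (at least 4 times):
  book: 5
  do: 5
  narrow: 7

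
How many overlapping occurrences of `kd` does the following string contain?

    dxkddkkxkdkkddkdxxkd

5

Sliding a length-2 window over the 20 characters (19 positions):
  position 3–4: kd
  position 9–10: kd
  position 12–13: kd
  position 15–16: kd
  position 19–20: kd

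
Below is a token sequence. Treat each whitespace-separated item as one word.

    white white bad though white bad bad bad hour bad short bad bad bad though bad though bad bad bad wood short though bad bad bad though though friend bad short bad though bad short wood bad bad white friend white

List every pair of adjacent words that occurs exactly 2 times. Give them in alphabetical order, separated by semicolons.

short bad; white bad

Bigram counts meeting the condition (exactly 2 times):
  short bad: 2
  white bad: 2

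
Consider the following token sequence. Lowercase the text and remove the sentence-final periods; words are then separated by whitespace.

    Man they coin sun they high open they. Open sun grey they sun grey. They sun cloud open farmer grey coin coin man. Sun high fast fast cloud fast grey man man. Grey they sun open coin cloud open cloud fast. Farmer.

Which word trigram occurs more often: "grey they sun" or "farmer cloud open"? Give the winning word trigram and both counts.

"grey they sun": 3 occurrences
"farmer cloud open": 0 occurrences

"grey they sun" (3 vs 0)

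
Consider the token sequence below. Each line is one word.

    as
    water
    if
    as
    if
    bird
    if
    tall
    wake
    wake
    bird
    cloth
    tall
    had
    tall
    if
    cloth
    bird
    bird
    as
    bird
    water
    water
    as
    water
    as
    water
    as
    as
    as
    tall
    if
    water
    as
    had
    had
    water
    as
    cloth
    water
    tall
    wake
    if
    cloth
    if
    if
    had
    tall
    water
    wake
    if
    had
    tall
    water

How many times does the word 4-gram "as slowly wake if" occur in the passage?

Scanning the 51 overlapping 4-gram windows for "as slowly wake if":
  (none found)

0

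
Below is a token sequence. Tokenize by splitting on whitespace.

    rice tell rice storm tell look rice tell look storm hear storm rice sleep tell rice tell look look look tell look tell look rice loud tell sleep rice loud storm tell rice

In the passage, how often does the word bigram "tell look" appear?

Scanning the 32 overlapping bigram windows for "tell look":
  position 5–6: tell look
  position 8–9: tell look
  position 17–18: tell look
  position 21–22: tell look
  position 23–24: tell look

5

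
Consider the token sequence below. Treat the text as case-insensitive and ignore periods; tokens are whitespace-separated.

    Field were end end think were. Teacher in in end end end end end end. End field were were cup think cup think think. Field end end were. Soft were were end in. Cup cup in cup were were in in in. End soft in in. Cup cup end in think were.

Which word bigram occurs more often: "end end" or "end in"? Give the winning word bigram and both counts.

"end end" (8 vs 2)

"end end": 8 occurrences
"end in": 2 occurrences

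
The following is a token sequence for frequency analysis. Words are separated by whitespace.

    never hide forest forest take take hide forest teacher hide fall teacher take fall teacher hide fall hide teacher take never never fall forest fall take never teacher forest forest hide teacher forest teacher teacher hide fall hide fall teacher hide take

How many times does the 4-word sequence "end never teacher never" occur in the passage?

0

Scanning the 39 overlapping 4-gram windows for "end never teacher never":
  (none found)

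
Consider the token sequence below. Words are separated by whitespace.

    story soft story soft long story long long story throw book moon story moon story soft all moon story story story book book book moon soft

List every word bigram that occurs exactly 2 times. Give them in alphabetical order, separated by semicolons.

Bigram counts meeting the condition (exactly 2 times):
  book book: 2
  book moon: 2
  long story: 2
  story story: 2

book book; book moon; long story; story story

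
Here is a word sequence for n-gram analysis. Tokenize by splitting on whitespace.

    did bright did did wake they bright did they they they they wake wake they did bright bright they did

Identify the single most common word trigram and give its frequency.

"they they they", 2 times

Trigram frequencies (highest first):
  they they they: 2
  did bright did: 1
  bright did did: 1
  did did wake: 1
  did wake they: 1
  wake they bright: 1
  … (11 more, each ≤ 1)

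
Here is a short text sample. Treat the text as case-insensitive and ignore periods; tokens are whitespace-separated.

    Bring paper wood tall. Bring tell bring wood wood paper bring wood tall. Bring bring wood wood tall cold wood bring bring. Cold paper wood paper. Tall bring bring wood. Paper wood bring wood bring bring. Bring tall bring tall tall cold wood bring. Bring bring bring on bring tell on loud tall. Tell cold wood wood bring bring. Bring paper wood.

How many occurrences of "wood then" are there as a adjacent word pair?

0

Scanning the 61 overlapping bigram windows for "wood then":
  (none found)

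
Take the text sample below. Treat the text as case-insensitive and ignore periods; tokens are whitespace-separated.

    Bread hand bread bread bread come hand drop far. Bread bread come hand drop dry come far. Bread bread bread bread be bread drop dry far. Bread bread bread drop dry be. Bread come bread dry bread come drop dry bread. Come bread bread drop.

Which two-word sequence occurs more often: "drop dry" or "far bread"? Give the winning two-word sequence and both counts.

"drop dry": 4 occurrences
"far bread": 3 occurrences

"drop dry" (4 vs 3)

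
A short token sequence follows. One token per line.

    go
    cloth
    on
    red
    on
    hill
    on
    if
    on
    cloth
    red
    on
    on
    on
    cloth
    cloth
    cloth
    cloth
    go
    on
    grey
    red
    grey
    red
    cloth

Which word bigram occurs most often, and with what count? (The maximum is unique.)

"cloth cloth", 3 times

Bigram frequencies (highest first):
  cloth cloth: 3
  red on: 2
  on cloth: 2
  on on: 2
  grey red: 2
  go cloth: 1
  … (12 more, each ≤ 1)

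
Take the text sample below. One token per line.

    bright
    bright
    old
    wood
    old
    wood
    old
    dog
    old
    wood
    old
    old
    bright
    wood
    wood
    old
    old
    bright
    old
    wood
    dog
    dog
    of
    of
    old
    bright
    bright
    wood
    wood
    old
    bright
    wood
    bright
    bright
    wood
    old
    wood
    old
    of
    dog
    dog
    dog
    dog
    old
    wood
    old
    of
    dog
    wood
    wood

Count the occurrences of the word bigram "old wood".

Scanning the 49 overlapping bigram windows for "old wood":
  position 3–4: old wood
  position 5–6: old wood
  position 9–10: old wood
  position 19–20: old wood
  position 36–37: old wood
  position 44–45: old wood

6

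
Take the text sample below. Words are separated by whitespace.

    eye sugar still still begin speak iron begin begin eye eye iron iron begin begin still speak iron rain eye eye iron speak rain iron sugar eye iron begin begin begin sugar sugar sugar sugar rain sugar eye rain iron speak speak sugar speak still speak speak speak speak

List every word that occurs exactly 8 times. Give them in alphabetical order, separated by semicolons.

begin; iron; sugar

Unigram counts meeting the condition (exactly 8 times):
  begin: 8
  iron: 8
  sugar: 8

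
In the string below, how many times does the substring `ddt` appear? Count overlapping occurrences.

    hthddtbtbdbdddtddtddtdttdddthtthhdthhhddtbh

Sliding a length-3 window over the 43 characters (41 positions):
  position 4–6: ddt
  position 13–15: ddt
  position 16–18: ddt
  position 19–21: ddt
  position 26–28: ddt
  position 39–41: ddt

6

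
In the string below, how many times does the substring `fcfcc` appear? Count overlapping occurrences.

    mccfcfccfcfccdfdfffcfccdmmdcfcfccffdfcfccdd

Sliding a length-5 window over the 43 characters (39 positions):
  position 4–8: fcfcc
  position 9–13: fcfcc
  position 19–23: fcfcc
  position 29–33: fcfcc
  position 37–41: fcfcc

5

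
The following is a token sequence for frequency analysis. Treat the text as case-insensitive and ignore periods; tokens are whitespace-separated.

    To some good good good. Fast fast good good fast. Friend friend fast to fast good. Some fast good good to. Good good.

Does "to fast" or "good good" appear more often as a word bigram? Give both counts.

"to fast": 1 occurrence
"good good": 5 occurrences

"good good" (5 vs 1)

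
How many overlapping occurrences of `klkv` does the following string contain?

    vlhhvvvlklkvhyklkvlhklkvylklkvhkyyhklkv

Sliding a length-4 window over the 39 characters (36 positions):
  position 9–12: klkv
  position 15–18: klkv
  position 21–24: klkv
  position 27–30: klkv
  position 36–39: klkv

5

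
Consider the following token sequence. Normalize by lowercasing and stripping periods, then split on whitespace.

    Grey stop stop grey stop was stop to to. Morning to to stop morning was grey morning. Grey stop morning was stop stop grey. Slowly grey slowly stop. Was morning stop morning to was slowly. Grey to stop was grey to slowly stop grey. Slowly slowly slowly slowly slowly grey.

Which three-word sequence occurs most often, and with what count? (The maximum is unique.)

"slowly slowly slowly", 3 times

Trigram frequencies (highest first):
  slowly slowly slowly: 3
  stop stop grey: 2
  stop morning was: 2
  stop grey slowly: 2
  grey stop stop: 1
  stop grey stop: 1
  … (37 more, each ≤ 1)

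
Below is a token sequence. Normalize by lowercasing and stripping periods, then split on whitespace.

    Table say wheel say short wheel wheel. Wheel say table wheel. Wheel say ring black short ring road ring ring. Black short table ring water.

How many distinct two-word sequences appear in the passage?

25 tokens → 24 bigram windows in total.
Repeated bigrams (each contributes count−1 duplicates):
  wheel say: 3
  wheel wheel: 3
  black short: 2
  ring black: 2
6 duplicate windows → 24 − 6 = 18 distinct.

18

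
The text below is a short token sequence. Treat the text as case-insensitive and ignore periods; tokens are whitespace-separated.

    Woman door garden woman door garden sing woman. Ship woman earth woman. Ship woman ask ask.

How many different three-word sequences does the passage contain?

16 tokens → 14 trigram windows in total.
Repeated trigrams (each contributes count−1 duplicates):
  woman door garden: 2
  woman ship woman: 2
2 duplicate windows → 14 − 2 = 12 distinct.

12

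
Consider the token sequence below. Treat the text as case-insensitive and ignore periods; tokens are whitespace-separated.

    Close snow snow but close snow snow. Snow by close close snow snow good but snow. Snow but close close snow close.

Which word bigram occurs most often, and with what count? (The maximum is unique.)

Bigram frequencies (highest first):
  snow snow: 5
  close snow: 4
  snow but: 2
  but close: 2
  close close: 2
  snow by: 1
  … (5 more, each ≤ 1)

"snow snow", 5 times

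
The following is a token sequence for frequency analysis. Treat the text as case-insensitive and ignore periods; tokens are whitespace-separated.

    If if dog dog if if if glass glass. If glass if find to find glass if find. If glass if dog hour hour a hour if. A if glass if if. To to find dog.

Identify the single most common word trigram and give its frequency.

Trigram frequencies (highest first):
  if glass if: 3
  glass if find: 2
  if if dog: 1
  if dog dog: 1
  dog dog if: 1
  dog if if: 1
  … (25 more, each ≤ 1)

"if glass if", 3 times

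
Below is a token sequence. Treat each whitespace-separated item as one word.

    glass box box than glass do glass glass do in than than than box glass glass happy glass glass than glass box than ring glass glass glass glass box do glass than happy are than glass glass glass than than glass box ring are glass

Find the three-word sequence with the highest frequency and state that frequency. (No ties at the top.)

Trigram frequencies (highest first):
  glass glass glass: 3
  glass glass than: 2
  than glass box: 2
  glass box box: 1
  box box than: 1
  box than glass: 1
  … (33 more, each ≤ 1)

"glass glass glass", 3 times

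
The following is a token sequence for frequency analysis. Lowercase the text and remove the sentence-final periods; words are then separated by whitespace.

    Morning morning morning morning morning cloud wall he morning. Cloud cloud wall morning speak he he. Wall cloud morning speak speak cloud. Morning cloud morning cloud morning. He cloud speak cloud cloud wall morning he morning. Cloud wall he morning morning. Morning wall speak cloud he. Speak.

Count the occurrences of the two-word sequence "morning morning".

6

Scanning the 46 overlapping bigram windows for "morning morning":
  position 1–2: morning morning
  position 2–3: morning morning
  position 3–4: morning morning
  position 4–5: morning morning
  position 40–41: morning morning
  position 41–42: morning morning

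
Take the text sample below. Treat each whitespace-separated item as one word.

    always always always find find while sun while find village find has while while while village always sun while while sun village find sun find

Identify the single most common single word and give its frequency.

"while", 7 times

Unigram frequencies (highest first):
  while: 7
  find: 6
  always: 4
  sun: 4
  village: 3
  has: 1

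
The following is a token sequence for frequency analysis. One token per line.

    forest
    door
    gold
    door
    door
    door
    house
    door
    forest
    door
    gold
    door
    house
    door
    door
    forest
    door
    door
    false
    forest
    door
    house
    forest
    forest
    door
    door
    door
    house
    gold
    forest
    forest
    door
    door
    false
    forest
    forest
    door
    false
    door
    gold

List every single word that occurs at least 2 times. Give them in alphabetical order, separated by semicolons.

door; false; forest; gold; house

Unigram counts meeting the condition (at least 2 times):
  door: 19
  false: 3
  forest: 10
  gold: 4
  house: 4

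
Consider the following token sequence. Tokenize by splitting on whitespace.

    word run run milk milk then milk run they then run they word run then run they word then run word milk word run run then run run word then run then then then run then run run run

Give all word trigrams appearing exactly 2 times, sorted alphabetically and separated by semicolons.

Trigram counts meeting the condition (exactly 2 times):
  run they word: 2
  then run run: 2
  then run then: 2
  then run they: 2
  word run run: 2
  word then run: 2

run they word; then run run; then run then; then run they; word run run; word then run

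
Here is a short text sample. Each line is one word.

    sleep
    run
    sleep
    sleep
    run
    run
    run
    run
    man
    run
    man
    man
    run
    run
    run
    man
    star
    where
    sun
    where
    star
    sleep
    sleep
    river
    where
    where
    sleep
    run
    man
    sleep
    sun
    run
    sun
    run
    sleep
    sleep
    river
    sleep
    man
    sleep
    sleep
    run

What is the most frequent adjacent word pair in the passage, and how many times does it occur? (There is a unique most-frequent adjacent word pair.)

Bigram frequencies (highest first):
  run run: 5
  sleep run: 4
  sleep sleep: 4
  run man: 4
  run sleep: 2
  man run: 2
  … (17 more, each ≤ 2)

"run run", 5 times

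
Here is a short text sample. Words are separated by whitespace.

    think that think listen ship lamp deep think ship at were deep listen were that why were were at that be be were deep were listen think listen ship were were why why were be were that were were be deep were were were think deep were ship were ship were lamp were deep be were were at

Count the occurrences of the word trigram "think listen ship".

2

Scanning the 56 overlapping trigram windows for "think listen ship":
  position 3–5: think listen ship
  position 27–29: think listen ship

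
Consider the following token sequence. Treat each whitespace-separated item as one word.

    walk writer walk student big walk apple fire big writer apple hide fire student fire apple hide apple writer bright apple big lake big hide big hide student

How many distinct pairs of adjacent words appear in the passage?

25

28 tokens → 27 bigram windows in total.
Repeated bigrams (each contributes count−1 duplicates):
  apple hide: 2
  big hide: 2
2 duplicate windows → 27 − 2 = 25 distinct.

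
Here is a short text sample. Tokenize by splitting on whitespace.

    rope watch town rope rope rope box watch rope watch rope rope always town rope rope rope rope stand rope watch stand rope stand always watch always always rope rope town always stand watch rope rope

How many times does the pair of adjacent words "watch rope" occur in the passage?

3

Scanning the 35 overlapping bigram windows for "watch rope":
  position 8–9: watch rope
  position 10–11: watch rope
  position 34–35: watch rope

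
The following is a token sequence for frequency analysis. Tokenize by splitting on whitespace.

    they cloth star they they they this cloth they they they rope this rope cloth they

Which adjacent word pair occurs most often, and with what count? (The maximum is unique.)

"they they", 4 times

Bigram frequencies (highest first):
  they they: 4
  cloth they: 2
  they cloth: 1
  cloth star: 1
  star they: 1
  they this: 1
  … (5 more, each ≤ 1)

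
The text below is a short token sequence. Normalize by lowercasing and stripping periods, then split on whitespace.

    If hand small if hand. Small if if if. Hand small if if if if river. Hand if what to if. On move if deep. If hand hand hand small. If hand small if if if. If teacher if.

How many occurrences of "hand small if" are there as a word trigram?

5

Scanning the 37 overlapping trigram windows for "hand small if":
  position 2–4: hand small if
  position 5–7: hand small if
  position 10–12: hand small if
  position 29–31: hand small if
  position 32–34: hand small if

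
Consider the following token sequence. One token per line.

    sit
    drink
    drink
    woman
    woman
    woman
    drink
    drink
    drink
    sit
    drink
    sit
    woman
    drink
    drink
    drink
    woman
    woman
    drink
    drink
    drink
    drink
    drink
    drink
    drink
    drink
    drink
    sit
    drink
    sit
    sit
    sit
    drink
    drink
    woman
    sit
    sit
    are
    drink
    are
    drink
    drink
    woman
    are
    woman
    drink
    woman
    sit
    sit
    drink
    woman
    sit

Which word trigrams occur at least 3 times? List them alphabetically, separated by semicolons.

Trigram counts meeting the condition (at least 3 times):
  drink drink drink: 9
  drink drink woman: 4
  drink woman sit: 3
  woman drink drink: 3

drink drink drink; drink drink woman; drink woman sit; woman drink drink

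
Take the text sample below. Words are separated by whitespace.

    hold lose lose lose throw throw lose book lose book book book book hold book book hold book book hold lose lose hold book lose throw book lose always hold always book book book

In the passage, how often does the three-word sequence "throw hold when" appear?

0

Scanning the 32 overlapping trigram windows for "throw hold when":
  (none found)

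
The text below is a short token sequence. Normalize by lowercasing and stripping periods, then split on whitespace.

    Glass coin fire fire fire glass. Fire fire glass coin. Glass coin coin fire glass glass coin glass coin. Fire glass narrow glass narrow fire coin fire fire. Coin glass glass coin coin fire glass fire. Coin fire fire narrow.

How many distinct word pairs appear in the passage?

13

40 tokens → 39 bigram windows in total.
Repeated bigrams (each contributes count−1 duplicates):
  coin fire: 6
  glass coin: 6
  fire fire: 5
  fire glass: 5
  coin glass: 3
  fire coin: 3
  coin coin: 2
  glass fire: 2
  … (2 more repeated)
26 duplicate windows → 39 − 26 = 13 distinct.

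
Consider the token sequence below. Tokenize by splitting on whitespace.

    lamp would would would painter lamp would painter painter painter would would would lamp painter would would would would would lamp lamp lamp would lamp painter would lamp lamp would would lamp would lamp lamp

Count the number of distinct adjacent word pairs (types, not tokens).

9

35 tokens → 34 bigram windows in total.
Repeated bigrams (each contributes count−1 duplicates):
  would would: 9
  would lamp: 6
  lamp would: 5
  lamp lamp: 4
  painter would: 3
  lamp painter: 2
  painter painter: 2
  would painter: 2
25 duplicate windows → 34 − 25 = 9 distinct.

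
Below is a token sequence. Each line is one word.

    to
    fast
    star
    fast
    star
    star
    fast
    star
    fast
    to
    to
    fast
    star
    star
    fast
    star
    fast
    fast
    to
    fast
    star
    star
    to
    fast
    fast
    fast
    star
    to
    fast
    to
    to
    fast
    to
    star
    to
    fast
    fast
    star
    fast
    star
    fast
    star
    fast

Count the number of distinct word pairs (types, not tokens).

9

43 tokens → 42 bigram windows in total.
Repeated bigrams (each contributes count−1 duplicates):
  fast star: 10
  star fast: 8
  to fast: 7
  fast fast: 4
  fast to: 4
  star star: 3
  star to: 3
  to to: 2
33 duplicate windows → 42 − 33 = 9 distinct.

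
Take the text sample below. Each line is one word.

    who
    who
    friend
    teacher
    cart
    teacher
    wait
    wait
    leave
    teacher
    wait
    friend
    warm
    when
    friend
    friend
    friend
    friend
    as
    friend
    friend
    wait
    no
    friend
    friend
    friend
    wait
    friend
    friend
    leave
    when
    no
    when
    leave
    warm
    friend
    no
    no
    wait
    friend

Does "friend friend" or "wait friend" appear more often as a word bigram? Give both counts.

"friend friend" (7 vs 3)

"friend friend": 7 occurrences
"wait friend": 3 occurrences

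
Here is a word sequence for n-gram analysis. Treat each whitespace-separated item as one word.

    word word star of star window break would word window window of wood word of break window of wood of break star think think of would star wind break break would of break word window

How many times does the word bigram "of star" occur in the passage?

1

Scanning the 34 overlapping bigram windows for "of star":
  position 4–5: of star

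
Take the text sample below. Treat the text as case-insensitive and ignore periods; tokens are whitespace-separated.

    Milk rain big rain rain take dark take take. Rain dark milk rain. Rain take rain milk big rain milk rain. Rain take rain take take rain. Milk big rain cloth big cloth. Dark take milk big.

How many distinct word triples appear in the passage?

27

37 tokens → 35 trigram windows in total.
Repeated trigrams (each contributes count−1 duplicates):
  rain rain take: 3
  milk big rain: 2
  milk rain rain: 2
  rain milk big: 2
  rain take rain: 2
  take rain milk: 2
  take take rain: 2
8 duplicate windows → 35 − 8 = 27 distinct.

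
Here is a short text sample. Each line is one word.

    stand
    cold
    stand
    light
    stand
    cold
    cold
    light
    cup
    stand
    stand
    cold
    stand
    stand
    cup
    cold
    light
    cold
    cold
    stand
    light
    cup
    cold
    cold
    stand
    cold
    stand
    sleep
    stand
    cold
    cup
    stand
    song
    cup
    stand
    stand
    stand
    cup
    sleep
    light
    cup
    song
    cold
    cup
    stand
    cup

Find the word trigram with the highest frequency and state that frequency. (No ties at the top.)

"stand cold stand", 3 times

Trigram frequencies (highest first):
  stand cold stand: 3
  cold stand light: 2
  cup stand stand: 2
  stand stand cup: 2
  cold cold stand: 2
  cold cup stand: 2
  … (31 more, each ≤ 1)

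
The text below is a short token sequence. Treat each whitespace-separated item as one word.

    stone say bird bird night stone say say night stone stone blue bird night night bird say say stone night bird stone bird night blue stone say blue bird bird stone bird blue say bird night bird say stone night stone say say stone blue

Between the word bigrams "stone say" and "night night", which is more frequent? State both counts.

"stone say": 4 occurrences
"night night": 1 occurrence

"stone say" (4 vs 1)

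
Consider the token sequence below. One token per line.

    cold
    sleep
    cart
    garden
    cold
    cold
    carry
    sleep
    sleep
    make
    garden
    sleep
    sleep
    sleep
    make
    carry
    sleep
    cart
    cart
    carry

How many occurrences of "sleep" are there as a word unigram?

7

Scanning the 20 tokens for "sleep":
  position 2: sleep
  position 8: sleep
  position 9: sleep
  position 12: sleep
  position 13: sleep
  position 14: sleep
  position 17: sleep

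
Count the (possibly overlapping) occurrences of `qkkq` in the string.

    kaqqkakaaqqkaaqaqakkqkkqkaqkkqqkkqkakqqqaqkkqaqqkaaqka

Sliding a length-4 window over the 54 characters (51 positions):
  position 21–24: qkkq
  position 27–30: qkkq
  position 31–34: qkkq
  position 42–45: qkkq

4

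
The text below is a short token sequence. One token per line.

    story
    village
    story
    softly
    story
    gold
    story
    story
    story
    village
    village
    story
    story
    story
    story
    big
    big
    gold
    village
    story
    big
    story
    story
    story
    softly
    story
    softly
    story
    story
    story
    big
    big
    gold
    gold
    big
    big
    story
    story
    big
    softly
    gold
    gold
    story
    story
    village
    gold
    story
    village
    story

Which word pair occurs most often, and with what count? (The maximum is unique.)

Bigram frequencies (highest first):
  story story: 11
  story village: 4
  village story: 4
  story big: 4
  story softly: 3
  softly story: 3
  … (12 more, each ≤ 3)

"story story", 11 times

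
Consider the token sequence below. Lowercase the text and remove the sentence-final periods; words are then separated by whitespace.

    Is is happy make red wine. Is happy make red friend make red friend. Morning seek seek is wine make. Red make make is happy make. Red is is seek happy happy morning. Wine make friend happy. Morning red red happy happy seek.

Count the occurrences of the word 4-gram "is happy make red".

Scanning the 40 overlapping 4-gram windows for "is happy make red":
  position 2–5: is happy make red
  position 7–10: is happy make red
  position 24–27: is happy make red

3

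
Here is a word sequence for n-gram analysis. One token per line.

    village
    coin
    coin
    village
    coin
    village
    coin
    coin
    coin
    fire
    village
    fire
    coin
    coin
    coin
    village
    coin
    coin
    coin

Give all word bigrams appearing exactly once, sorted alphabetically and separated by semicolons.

coin fire; fire coin; fire village; village fire

Bigram counts meeting the condition (exactly once):
  coin fire: 1
  fire coin: 1
  fire village: 1
  village fire: 1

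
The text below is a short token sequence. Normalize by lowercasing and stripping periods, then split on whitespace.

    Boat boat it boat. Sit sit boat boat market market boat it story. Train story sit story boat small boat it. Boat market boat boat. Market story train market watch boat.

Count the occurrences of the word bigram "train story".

Scanning the 30 overlapping bigram windows for "train story":
  position 14–15: train story

1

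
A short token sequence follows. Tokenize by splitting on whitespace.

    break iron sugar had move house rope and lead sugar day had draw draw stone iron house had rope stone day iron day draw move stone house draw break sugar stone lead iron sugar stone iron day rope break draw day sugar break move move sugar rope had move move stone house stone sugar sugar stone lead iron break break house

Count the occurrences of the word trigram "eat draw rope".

Scanning the 59 overlapping trigram windows for "eat draw rope":
  (none found)

0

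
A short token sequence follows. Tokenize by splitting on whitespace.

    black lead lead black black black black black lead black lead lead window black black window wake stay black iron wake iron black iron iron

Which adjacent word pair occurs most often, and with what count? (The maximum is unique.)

Bigram frequencies (highest first):
  black black: 5
  black lead: 3
  lead lead: 2
  lead black: 2
  black iron: 2
  lead window: 1
  … (9 more, each ≤ 1)

"black black", 5 times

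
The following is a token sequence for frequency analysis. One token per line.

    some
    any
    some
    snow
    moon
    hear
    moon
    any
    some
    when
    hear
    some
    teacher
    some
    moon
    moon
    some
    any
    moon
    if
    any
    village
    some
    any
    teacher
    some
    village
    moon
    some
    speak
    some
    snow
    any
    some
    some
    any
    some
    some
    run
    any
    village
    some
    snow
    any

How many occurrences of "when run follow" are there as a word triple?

0

Scanning the 42 overlapping trigram windows for "when run follow":
  (none found)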